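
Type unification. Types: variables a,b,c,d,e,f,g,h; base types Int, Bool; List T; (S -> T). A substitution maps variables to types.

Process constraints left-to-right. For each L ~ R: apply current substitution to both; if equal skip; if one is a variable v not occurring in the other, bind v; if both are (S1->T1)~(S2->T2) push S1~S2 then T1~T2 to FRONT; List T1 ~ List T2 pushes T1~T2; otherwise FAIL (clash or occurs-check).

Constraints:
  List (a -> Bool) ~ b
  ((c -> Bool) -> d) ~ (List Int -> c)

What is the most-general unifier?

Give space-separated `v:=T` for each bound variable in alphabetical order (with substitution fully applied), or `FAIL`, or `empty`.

step 1: unify List (a -> Bool) ~ b  [subst: {-} | 1 pending]
  bind b := List (a -> Bool)
step 2: unify ((c -> Bool) -> d) ~ (List Int -> c)  [subst: {b:=List (a -> Bool)} | 0 pending]
  -> decompose arrow: push (c -> Bool)~List Int, d~c
step 3: unify (c -> Bool) ~ List Int  [subst: {b:=List (a -> Bool)} | 1 pending]
  clash: (c -> Bool) vs List Int

Answer: FAIL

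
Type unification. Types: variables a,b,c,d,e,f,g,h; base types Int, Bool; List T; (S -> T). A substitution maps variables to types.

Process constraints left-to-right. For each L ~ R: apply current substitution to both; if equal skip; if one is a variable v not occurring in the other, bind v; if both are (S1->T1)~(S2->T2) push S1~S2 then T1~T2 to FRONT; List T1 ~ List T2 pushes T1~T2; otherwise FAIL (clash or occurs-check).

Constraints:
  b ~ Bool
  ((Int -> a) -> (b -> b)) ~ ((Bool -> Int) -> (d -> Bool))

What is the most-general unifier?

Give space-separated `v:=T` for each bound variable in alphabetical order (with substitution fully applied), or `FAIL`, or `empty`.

step 1: unify b ~ Bool  [subst: {-} | 1 pending]
  bind b := Bool
step 2: unify ((Int -> a) -> (Bool -> Bool)) ~ ((Bool -> Int) -> (d -> Bool))  [subst: {b:=Bool} | 0 pending]
  -> decompose arrow: push (Int -> a)~(Bool -> Int), (Bool -> Bool)~(d -> Bool)
step 3: unify (Int -> a) ~ (Bool -> Int)  [subst: {b:=Bool} | 1 pending]
  -> decompose arrow: push Int~Bool, a~Int
step 4: unify Int ~ Bool  [subst: {b:=Bool} | 2 pending]
  clash: Int vs Bool

Answer: FAIL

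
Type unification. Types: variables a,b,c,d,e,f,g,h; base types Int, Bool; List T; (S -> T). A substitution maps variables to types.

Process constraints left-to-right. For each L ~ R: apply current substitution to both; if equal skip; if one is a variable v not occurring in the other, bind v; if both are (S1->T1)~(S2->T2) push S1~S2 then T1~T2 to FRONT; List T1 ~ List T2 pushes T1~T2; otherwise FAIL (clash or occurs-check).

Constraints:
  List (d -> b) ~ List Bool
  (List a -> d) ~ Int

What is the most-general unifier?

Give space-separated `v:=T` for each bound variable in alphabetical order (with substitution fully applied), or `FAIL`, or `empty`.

step 1: unify List (d -> b) ~ List Bool  [subst: {-} | 1 pending]
  -> decompose List: push (d -> b)~Bool
step 2: unify (d -> b) ~ Bool  [subst: {-} | 1 pending]
  clash: (d -> b) vs Bool

Answer: FAIL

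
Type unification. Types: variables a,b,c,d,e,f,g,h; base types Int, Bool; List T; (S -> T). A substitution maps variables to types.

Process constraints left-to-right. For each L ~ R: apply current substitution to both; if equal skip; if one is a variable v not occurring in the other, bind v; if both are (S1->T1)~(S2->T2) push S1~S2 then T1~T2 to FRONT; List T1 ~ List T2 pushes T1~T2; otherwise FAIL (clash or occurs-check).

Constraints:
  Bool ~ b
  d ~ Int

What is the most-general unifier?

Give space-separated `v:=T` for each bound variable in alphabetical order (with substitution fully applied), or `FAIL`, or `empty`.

step 1: unify Bool ~ b  [subst: {-} | 1 pending]
  bind b := Bool
step 2: unify d ~ Int  [subst: {b:=Bool} | 0 pending]
  bind d := Int

Answer: b:=Bool d:=Int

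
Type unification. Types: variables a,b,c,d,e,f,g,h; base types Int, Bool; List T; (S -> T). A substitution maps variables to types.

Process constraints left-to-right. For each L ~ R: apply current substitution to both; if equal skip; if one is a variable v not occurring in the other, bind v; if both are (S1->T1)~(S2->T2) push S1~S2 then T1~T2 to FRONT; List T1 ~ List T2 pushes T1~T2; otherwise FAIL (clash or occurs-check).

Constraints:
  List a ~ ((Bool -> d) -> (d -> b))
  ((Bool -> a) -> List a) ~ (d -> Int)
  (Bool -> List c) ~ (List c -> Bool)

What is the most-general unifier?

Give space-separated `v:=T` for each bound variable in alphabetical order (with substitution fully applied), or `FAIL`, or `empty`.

Answer: FAIL

Derivation:
step 1: unify List a ~ ((Bool -> d) -> (d -> b))  [subst: {-} | 2 pending]
  clash: List a vs ((Bool -> d) -> (d -> b))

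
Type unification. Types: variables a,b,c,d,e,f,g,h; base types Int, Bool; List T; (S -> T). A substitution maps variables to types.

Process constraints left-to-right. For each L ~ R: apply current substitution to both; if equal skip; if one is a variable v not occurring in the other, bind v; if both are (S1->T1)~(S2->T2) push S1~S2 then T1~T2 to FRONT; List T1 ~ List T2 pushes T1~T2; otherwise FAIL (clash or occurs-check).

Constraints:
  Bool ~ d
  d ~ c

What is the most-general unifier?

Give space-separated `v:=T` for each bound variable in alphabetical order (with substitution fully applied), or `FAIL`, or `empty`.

Answer: c:=Bool d:=Bool

Derivation:
step 1: unify Bool ~ d  [subst: {-} | 1 pending]
  bind d := Bool
step 2: unify Bool ~ c  [subst: {d:=Bool} | 0 pending]
  bind c := Bool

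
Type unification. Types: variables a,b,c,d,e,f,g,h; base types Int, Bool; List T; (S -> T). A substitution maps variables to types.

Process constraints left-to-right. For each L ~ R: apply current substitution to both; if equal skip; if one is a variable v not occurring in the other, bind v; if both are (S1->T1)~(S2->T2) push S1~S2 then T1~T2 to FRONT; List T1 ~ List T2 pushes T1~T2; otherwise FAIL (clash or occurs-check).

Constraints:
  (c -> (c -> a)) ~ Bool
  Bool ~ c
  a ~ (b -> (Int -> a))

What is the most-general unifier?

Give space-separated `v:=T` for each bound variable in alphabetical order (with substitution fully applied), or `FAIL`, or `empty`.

step 1: unify (c -> (c -> a)) ~ Bool  [subst: {-} | 2 pending]
  clash: (c -> (c -> a)) vs Bool

Answer: FAIL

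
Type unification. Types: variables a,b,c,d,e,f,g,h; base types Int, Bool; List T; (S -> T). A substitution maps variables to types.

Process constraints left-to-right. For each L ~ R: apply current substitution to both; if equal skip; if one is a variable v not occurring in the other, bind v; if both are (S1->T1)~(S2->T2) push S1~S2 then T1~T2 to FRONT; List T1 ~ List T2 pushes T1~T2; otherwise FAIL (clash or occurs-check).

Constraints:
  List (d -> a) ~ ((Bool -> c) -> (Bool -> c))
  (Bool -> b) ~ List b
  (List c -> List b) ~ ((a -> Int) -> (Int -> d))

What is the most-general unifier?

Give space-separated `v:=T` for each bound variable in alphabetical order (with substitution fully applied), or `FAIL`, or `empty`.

Answer: FAIL

Derivation:
step 1: unify List (d -> a) ~ ((Bool -> c) -> (Bool -> c))  [subst: {-} | 2 pending]
  clash: List (d -> a) vs ((Bool -> c) -> (Bool -> c))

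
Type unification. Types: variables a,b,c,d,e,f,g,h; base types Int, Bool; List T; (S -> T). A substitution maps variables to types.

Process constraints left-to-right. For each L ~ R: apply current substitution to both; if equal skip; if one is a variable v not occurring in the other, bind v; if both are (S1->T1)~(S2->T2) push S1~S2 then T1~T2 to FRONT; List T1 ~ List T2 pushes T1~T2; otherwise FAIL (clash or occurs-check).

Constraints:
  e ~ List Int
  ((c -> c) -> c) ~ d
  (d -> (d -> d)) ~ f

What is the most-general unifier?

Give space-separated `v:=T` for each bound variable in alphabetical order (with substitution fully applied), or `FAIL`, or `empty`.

Answer: d:=((c -> c) -> c) e:=List Int f:=(((c -> c) -> c) -> (((c -> c) -> c) -> ((c -> c) -> c)))

Derivation:
step 1: unify e ~ List Int  [subst: {-} | 2 pending]
  bind e := List Int
step 2: unify ((c -> c) -> c) ~ d  [subst: {e:=List Int} | 1 pending]
  bind d := ((c -> c) -> c)
step 3: unify (((c -> c) -> c) -> (((c -> c) -> c) -> ((c -> c) -> c))) ~ f  [subst: {e:=List Int, d:=((c -> c) -> c)} | 0 pending]
  bind f := (((c -> c) -> c) -> (((c -> c) -> c) -> ((c -> c) -> c)))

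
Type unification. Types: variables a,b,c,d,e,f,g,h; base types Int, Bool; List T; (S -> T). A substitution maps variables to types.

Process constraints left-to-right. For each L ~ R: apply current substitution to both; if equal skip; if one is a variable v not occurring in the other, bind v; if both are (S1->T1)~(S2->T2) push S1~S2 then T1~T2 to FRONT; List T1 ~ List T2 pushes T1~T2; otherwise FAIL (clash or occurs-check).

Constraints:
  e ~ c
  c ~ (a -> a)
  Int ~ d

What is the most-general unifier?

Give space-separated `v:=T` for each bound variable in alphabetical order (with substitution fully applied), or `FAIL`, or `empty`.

step 1: unify e ~ c  [subst: {-} | 2 pending]
  bind e := c
step 2: unify c ~ (a -> a)  [subst: {e:=c} | 1 pending]
  bind c := (a -> a)
step 3: unify Int ~ d  [subst: {e:=c, c:=(a -> a)} | 0 pending]
  bind d := Int

Answer: c:=(a -> a) d:=Int e:=(a -> a)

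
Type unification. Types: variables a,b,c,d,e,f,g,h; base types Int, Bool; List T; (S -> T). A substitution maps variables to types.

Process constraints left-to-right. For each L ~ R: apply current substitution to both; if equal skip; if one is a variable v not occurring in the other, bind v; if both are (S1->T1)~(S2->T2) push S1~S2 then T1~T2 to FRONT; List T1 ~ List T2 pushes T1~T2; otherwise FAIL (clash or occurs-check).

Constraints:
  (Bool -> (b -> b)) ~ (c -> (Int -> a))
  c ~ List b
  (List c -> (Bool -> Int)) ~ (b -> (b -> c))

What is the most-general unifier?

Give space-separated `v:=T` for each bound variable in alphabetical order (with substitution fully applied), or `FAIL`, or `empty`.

step 1: unify (Bool -> (b -> b)) ~ (c -> (Int -> a))  [subst: {-} | 2 pending]
  -> decompose arrow: push Bool~c, (b -> b)~(Int -> a)
step 2: unify Bool ~ c  [subst: {-} | 3 pending]
  bind c := Bool
step 3: unify (b -> b) ~ (Int -> a)  [subst: {c:=Bool} | 2 pending]
  -> decompose arrow: push b~Int, b~a
step 4: unify b ~ Int  [subst: {c:=Bool} | 3 pending]
  bind b := Int
step 5: unify Int ~ a  [subst: {c:=Bool, b:=Int} | 2 pending]
  bind a := Int
step 6: unify Bool ~ List Int  [subst: {c:=Bool, b:=Int, a:=Int} | 1 pending]
  clash: Bool vs List Int

Answer: FAIL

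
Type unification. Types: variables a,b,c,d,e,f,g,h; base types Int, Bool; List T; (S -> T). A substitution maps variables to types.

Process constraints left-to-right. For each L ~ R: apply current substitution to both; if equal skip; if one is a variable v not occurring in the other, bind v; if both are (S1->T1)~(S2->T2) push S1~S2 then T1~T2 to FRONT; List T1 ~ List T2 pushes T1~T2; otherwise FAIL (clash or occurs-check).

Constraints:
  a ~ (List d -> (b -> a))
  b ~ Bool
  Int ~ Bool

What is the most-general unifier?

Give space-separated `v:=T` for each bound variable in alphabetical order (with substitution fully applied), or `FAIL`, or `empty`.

Answer: FAIL

Derivation:
step 1: unify a ~ (List d -> (b -> a))  [subst: {-} | 2 pending]
  occurs-check fail: a in (List d -> (b -> a))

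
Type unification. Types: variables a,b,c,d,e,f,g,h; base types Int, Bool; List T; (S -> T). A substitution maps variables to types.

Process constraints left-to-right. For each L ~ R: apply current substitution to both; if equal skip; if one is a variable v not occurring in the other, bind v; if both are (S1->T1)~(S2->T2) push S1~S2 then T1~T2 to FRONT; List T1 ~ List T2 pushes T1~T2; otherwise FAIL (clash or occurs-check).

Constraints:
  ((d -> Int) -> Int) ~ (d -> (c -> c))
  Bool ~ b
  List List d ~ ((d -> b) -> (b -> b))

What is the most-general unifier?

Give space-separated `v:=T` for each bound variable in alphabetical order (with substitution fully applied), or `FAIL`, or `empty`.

step 1: unify ((d -> Int) -> Int) ~ (d -> (c -> c))  [subst: {-} | 2 pending]
  -> decompose arrow: push (d -> Int)~d, Int~(c -> c)
step 2: unify (d -> Int) ~ d  [subst: {-} | 3 pending]
  occurs-check fail

Answer: FAIL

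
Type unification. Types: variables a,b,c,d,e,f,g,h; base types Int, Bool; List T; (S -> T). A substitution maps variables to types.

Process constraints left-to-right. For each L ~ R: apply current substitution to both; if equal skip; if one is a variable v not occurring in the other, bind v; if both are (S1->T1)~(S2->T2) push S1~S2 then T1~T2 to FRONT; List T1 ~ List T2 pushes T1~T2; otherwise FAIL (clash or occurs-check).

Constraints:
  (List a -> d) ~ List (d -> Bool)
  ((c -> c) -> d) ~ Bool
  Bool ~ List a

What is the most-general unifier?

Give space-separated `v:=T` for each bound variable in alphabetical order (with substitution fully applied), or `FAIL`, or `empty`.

step 1: unify (List a -> d) ~ List (d -> Bool)  [subst: {-} | 2 pending]
  clash: (List a -> d) vs List (d -> Bool)

Answer: FAIL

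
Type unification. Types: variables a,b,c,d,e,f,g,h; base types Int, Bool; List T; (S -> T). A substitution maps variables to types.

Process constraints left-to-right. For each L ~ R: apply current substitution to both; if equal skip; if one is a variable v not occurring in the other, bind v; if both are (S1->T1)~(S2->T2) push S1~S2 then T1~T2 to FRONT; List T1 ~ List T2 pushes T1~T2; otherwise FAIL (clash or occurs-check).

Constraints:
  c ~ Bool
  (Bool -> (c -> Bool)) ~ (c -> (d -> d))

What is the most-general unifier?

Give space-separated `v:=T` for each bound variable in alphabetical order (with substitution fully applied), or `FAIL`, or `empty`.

Answer: c:=Bool d:=Bool

Derivation:
step 1: unify c ~ Bool  [subst: {-} | 1 pending]
  bind c := Bool
step 2: unify (Bool -> (Bool -> Bool)) ~ (Bool -> (d -> d))  [subst: {c:=Bool} | 0 pending]
  -> decompose arrow: push Bool~Bool, (Bool -> Bool)~(d -> d)
step 3: unify Bool ~ Bool  [subst: {c:=Bool} | 1 pending]
  -> identical, skip
step 4: unify (Bool -> Bool) ~ (d -> d)  [subst: {c:=Bool} | 0 pending]
  -> decompose arrow: push Bool~d, Bool~d
step 5: unify Bool ~ d  [subst: {c:=Bool} | 1 pending]
  bind d := Bool
step 6: unify Bool ~ Bool  [subst: {c:=Bool, d:=Bool} | 0 pending]
  -> identical, skip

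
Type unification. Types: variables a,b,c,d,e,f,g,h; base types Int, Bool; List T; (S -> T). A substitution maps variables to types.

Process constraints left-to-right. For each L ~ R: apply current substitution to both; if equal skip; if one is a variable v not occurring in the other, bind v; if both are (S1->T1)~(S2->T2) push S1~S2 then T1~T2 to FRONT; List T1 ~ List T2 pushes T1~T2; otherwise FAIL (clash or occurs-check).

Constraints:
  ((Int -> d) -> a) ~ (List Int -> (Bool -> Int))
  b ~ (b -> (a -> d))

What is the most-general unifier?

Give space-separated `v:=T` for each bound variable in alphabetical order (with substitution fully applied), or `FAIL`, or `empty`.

step 1: unify ((Int -> d) -> a) ~ (List Int -> (Bool -> Int))  [subst: {-} | 1 pending]
  -> decompose arrow: push (Int -> d)~List Int, a~(Bool -> Int)
step 2: unify (Int -> d) ~ List Int  [subst: {-} | 2 pending]
  clash: (Int -> d) vs List Int

Answer: FAIL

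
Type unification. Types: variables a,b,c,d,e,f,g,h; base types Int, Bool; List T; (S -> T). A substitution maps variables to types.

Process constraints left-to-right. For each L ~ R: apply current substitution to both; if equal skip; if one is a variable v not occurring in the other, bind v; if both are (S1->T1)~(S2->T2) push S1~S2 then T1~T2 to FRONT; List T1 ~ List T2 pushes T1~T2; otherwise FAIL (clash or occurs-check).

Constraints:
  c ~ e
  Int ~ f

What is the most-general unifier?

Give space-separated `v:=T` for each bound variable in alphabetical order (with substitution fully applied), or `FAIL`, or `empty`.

Answer: c:=e f:=Int

Derivation:
step 1: unify c ~ e  [subst: {-} | 1 pending]
  bind c := e
step 2: unify Int ~ f  [subst: {c:=e} | 0 pending]
  bind f := Int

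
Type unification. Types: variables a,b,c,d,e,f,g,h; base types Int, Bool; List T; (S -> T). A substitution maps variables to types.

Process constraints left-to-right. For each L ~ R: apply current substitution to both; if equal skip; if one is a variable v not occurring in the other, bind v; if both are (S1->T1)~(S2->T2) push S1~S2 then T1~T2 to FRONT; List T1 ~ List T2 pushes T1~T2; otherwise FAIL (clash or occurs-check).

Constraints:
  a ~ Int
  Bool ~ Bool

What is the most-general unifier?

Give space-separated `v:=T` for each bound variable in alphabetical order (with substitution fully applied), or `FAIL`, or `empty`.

Answer: a:=Int

Derivation:
step 1: unify a ~ Int  [subst: {-} | 1 pending]
  bind a := Int
step 2: unify Bool ~ Bool  [subst: {a:=Int} | 0 pending]
  -> identical, skip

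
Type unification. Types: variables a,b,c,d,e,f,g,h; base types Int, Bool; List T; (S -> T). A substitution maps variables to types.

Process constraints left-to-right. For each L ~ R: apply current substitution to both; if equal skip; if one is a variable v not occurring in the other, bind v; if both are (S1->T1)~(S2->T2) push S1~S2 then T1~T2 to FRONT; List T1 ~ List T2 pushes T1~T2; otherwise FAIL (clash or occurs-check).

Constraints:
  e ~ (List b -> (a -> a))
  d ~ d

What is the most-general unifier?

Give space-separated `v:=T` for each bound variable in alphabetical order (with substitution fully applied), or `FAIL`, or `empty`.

step 1: unify e ~ (List b -> (a -> a))  [subst: {-} | 1 pending]
  bind e := (List b -> (a -> a))
step 2: unify d ~ d  [subst: {e:=(List b -> (a -> a))} | 0 pending]
  -> identical, skip

Answer: e:=(List b -> (a -> a))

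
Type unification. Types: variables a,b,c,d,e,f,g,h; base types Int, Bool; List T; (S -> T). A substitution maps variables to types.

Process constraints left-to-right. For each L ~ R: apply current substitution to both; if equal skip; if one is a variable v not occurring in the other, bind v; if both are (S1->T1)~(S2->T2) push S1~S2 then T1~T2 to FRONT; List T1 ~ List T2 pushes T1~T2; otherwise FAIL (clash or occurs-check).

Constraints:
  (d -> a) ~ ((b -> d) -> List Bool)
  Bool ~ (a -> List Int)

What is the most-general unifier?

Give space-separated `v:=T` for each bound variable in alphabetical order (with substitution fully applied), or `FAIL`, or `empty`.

Answer: FAIL

Derivation:
step 1: unify (d -> a) ~ ((b -> d) -> List Bool)  [subst: {-} | 1 pending]
  -> decompose arrow: push d~(b -> d), a~List Bool
step 2: unify d ~ (b -> d)  [subst: {-} | 2 pending]
  occurs-check fail: d in (b -> d)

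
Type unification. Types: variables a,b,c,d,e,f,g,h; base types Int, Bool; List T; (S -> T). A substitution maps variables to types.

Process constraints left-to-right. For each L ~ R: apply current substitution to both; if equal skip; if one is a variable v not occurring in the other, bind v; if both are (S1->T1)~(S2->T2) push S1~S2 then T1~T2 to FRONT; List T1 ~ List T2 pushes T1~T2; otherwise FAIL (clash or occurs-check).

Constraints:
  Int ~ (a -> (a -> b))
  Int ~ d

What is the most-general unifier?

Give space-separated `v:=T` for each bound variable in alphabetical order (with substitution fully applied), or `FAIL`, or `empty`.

step 1: unify Int ~ (a -> (a -> b))  [subst: {-} | 1 pending]
  clash: Int vs (a -> (a -> b))

Answer: FAIL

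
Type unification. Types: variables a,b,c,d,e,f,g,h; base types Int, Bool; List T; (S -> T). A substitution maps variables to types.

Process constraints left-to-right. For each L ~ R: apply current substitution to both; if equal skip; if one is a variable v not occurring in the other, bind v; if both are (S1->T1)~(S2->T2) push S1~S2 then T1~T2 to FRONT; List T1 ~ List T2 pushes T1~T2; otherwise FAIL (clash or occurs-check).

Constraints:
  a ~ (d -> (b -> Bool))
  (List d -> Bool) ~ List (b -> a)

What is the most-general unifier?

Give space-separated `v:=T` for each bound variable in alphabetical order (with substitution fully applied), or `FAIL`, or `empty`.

step 1: unify a ~ (d -> (b -> Bool))  [subst: {-} | 1 pending]
  bind a := (d -> (b -> Bool))
step 2: unify (List d -> Bool) ~ List (b -> (d -> (b -> Bool)))  [subst: {a:=(d -> (b -> Bool))} | 0 pending]
  clash: (List d -> Bool) vs List (b -> (d -> (b -> Bool)))

Answer: FAIL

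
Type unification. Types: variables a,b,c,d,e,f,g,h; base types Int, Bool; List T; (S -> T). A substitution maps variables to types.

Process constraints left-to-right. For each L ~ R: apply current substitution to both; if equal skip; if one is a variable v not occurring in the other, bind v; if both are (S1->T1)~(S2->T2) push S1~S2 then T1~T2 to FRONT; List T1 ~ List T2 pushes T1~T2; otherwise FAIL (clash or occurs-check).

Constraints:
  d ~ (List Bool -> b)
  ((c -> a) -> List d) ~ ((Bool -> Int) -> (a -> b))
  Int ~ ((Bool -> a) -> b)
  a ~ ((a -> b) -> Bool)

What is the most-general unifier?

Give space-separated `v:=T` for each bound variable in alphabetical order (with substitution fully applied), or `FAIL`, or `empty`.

step 1: unify d ~ (List Bool -> b)  [subst: {-} | 3 pending]
  bind d := (List Bool -> b)
step 2: unify ((c -> a) -> List (List Bool -> b)) ~ ((Bool -> Int) -> (a -> b))  [subst: {d:=(List Bool -> b)} | 2 pending]
  -> decompose arrow: push (c -> a)~(Bool -> Int), List (List Bool -> b)~(a -> b)
step 3: unify (c -> a) ~ (Bool -> Int)  [subst: {d:=(List Bool -> b)} | 3 pending]
  -> decompose arrow: push c~Bool, a~Int
step 4: unify c ~ Bool  [subst: {d:=(List Bool -> b)} | 4 pending]
  bind c := Bool
step 5: unify a ~ Int  [subst: {d:=(List Bool -> b), c:=Bool} | 3 pending]
  bind a := Int
step 6: unify List (List Bool -> b) ~ (Int -> b)  [subst: {d:=(List Bool -> b), c:=Bool, a:=Int} | 2 pending]
  clash: List (List Bool -> b) vs (Int -> b)

Answer: FAIL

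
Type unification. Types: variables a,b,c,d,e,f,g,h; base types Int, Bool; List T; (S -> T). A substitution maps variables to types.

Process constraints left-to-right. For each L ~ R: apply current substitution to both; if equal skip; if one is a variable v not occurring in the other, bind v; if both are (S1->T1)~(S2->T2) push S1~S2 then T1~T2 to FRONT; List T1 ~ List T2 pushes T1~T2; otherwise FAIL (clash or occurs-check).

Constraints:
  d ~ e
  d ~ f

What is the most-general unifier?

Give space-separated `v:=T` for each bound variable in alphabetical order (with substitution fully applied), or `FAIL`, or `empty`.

Answer: d:=f e:=f

Derivation:
step 1: unify d ~ e  [subst: {-} | 1 pending]
  bind d := e
step 2: unify e ~ f  [subst: {d:=e} | 0 pending]
  bind e := f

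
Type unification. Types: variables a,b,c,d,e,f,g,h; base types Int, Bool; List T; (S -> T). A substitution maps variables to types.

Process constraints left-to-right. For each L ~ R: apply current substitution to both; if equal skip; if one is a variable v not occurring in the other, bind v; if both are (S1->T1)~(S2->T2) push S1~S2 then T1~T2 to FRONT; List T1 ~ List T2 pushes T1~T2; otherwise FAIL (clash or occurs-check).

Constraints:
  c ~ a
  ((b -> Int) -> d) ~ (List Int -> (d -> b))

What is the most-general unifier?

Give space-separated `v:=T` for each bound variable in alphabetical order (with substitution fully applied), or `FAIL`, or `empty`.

Answer: FAIL

Derivation:
step 1: unify c ~ a  [subst: {-} | 1 pending]
  bind c := a
step 2: unify ((b -> Int) -> d) ~ (List Int -> (d -> b))  [subst: {c:=a} | 0 pending]
  -> decompose arrow: push (b -> Int)~List Int, d~(d -> b)
step 3: unify (b -> Int) ~ List Int  [subst: {c:=a} | 1 pending]
  clash: (b -> Int) vs List Int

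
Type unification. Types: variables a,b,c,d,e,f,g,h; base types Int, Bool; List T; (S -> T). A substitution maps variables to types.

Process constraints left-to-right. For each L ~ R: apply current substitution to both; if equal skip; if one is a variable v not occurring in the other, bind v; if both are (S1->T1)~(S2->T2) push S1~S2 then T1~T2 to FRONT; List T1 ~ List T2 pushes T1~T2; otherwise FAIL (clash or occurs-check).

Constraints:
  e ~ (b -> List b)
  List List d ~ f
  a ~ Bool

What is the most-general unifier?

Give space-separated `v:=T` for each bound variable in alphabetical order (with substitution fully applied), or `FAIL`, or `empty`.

step 1: unify e ~ (b -> List b)  [subst: {-} | 2 pending]
  bind e := (b -> List b)
step 2: unify List List d ~ f  [subst: {e:=(b -> List b)} | 1 pending]
  bind f := List List d
step 3: unify a ~ Bool  [subst: {e:=(b -> List b), f:=List List d} | 0 pending]
  bind a := Bool

Answer: a:=Bool e:=(b -> List b) f:=List List d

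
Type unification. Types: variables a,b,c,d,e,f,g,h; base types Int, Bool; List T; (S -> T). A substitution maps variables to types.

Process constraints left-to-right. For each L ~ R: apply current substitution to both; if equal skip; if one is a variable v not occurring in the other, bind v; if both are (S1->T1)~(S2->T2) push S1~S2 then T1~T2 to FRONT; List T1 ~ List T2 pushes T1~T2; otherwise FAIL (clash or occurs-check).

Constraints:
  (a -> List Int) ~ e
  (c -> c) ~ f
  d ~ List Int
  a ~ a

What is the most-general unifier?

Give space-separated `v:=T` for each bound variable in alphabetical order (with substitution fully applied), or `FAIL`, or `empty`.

step 1: unify (a -> List Int) ~ e  [subst: {-} | 3 pending]
  bind e := (a -> List Int)
step 2: unify (c -> c) ~ f  [subst: {e:=(a -> List Int)} | 2 pending]
  bind f := (c -> c)
step 3: unify d ~ List Int  [subst: {e:=(a -> List Int), f:=(c -> c)} | 1 pending]
  bind d := List Int
step 4: unify a ~ a  [subst: {e:=(a -> List Int), f:=(c -> c), d:=List Int} | 0 pending]
  -> identical, skip

Answer: d:=List Int e:=(a -> List Int) f:=(c -> c)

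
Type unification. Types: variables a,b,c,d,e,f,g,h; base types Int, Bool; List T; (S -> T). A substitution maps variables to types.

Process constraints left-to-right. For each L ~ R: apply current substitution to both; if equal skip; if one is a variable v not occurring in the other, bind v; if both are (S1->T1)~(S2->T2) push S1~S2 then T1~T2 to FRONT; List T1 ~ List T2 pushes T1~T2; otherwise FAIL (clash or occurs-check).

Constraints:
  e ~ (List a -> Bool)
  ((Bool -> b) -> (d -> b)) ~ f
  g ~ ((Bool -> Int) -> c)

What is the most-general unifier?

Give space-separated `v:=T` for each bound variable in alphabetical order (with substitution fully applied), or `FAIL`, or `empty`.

step 1: unify e ~ (List a -> Bool)  [subst: {-} | 2 pending]
  bind e := (List a -> Bool)
step 2: unify ((Bool -> b) -> (d -> b)) ~ f  [subst: {e:=(List a -> Bool)} | 1 pending]
  bind f := ((Bool -> b) -> (d -> b))
step 3: unify g ~ ((Bool -> Int) -> c)  [subst: {e:=(List a -> Bool), f:=((Bool -> b) -> (d -> b))} | 0 pending]
  bind g := ((Bool -> Int) -> c)

Answer: e:=(List a -> Bool) f:=((Bool -> b) -> (d -> b)) g:=((Bool -> Int) -> c)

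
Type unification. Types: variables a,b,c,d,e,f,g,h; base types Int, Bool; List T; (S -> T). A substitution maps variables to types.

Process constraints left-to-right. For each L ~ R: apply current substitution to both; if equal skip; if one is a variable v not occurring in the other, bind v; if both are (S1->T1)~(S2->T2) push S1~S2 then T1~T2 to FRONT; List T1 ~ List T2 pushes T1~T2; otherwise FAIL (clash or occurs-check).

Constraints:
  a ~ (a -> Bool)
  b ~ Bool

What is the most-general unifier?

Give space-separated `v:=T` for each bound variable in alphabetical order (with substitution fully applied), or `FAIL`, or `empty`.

step 1: unify a ~ (a -> Bool)  [subst: {-} | 1 pending]
  occurs-check fail: a in (a -> Bool)

Answer: FAIL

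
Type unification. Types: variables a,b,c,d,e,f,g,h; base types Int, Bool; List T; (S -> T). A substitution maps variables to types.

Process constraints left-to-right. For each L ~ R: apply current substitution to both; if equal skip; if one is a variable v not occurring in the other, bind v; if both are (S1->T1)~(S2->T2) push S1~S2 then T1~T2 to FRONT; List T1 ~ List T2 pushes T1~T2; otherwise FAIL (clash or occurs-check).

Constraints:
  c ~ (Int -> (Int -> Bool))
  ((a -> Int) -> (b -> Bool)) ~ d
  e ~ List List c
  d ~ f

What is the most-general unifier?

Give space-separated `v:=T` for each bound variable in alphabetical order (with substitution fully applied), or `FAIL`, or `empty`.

Answer: c:=(Int -> (Int -> Bool)) d:=((a -> Int) -> (b -> Bool)) e:=List List (Int -> (Int -> Bool)) f:=((a -> Int) -> (b -> Bool))

Derivation:
step 1: unify c ~ (Int -> (Int -> Bool))  [subst: {-} | 3 pending]
  bind c := (Int -> (Int -> Bool))
step 2: unify ((a -> Int) -> (b -> Bool)) ~ d  [subst: {c:=(Int -> (Int -> Bool))} | 2 pending]
  bind d := ((a -> Int) -> (b -> Bool))
step 3: unify e ~ List List (Int -> (Int -> Bool))  [subst: {c:=(Int -> (Int -> Bool)), d:=((a -> Int) -> (b -> Bool))} | 1 pending]
  bind e := List List (Int -> (Int -> Bool))
step 4: unify ((a -> Int) -> (b -> Bool)) ~ f  [subst: {c:=(Int -> (Int -> Bool)), d:=((a -> Int) -> (b -> Bool)), e:=List List (Int -> (Int -> Bool))} | 0 pending]
  bind f := ((a -> Int) -> (b -> Bool))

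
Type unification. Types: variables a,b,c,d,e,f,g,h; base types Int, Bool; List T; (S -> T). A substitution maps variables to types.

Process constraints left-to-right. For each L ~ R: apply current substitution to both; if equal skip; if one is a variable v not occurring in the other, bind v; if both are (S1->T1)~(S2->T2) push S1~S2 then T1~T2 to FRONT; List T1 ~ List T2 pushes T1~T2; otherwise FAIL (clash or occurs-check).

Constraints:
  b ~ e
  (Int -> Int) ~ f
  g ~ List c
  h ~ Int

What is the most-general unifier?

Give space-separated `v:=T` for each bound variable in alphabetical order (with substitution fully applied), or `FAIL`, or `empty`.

Answer: b:=e f:=(Int -> Int) g:=List c h:=Int

Derivation:
step 1: unify b ~ e  [subst: {-} | 3 pending]
  bind b := e
step 2: unify (Int -> Int) ~ f  [subst: {b:=e} | 2 pending]
  bind f := (Int -> Int)
step 3: unify g ~ List c  [subst: {b:=e, f:=(Int -> Int)} | 1 pending]
  bind g := List c
step 4: unify h ~ Int  [subst: {b:=e, f:=(Int -> Int), g:=List c} | 0 pending]
  bind h := Int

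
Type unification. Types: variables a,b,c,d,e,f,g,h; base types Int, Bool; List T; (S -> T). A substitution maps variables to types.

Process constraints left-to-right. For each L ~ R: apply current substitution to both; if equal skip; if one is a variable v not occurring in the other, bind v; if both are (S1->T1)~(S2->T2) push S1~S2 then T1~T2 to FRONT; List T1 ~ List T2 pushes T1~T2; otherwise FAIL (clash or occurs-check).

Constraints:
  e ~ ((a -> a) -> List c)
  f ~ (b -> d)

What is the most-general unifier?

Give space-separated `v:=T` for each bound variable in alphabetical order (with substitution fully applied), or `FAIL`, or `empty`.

Answer: e:=((a -> a) -> List c) f:=(b -> d)

Derivation:
step 1: unify e ~ ((a -> a) -> List c)  [subst: {-} | 1 pending]
  bind e := ((a -> a) -> List c)
step 2: unify f ~ (b -> d)  [subst: {e:=((a -> a) -> List c)} | 0 pending]
  bind f := (b -> d)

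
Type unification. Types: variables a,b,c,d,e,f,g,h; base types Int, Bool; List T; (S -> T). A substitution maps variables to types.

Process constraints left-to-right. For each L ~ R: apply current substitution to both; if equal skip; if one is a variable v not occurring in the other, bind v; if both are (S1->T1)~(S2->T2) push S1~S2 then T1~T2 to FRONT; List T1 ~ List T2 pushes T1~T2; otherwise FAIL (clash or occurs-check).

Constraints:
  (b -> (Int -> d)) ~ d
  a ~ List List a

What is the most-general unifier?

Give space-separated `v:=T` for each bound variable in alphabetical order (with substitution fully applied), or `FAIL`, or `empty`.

step 1: unify (b -> (Int -> d)) ~ d  [subst: {-} | 1 pending]
  occurs-check fail

Answer: FAIL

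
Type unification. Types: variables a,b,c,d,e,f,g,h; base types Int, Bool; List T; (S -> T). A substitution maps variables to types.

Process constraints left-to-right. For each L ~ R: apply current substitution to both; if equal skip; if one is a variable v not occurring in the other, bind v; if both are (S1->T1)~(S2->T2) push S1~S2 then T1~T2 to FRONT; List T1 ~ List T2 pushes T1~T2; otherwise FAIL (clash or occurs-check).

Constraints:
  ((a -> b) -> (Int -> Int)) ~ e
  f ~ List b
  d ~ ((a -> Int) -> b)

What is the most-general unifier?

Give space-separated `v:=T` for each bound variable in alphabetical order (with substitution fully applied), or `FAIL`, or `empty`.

Answer: d:=((a -> Int) -> b) e:=((a -> b) -> (Int -> Int)) f:=List b

Derivation:
step 1: unify ((a -> b) -> (Int -> Int)) ~ e  [subst: {-} | 2 pending]
  bind e := ((a -> b) -> (Int -> Int))
step 2: unify f ~ List b  [subst: {e:=((a -> b) -> (Int -> Int))} | 1 pending]
  bind f := List b
step 3: unify d ~ ((a -> Int) -> b)  [subst: {e:=((a -> b) -> (Int -> Int)), f:=List b} | 0 pending]
  bind d := ((a -> Int) -> b)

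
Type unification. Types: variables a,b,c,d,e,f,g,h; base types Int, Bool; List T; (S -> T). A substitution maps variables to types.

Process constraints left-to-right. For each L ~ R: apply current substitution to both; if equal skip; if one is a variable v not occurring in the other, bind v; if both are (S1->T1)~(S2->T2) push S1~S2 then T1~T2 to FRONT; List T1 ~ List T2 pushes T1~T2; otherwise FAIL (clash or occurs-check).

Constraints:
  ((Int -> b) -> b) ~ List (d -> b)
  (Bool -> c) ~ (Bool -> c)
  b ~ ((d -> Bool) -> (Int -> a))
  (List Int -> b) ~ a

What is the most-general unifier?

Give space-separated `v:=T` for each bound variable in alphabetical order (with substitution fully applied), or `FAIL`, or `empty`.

Answer: FAIL

Derivation:
step 1: unify ((Int -> b) -> b) ~ List (d -> b)  [subst: {-} | 3 pending]
  clash: ((Int -> b) -> b) vs List (d -> b)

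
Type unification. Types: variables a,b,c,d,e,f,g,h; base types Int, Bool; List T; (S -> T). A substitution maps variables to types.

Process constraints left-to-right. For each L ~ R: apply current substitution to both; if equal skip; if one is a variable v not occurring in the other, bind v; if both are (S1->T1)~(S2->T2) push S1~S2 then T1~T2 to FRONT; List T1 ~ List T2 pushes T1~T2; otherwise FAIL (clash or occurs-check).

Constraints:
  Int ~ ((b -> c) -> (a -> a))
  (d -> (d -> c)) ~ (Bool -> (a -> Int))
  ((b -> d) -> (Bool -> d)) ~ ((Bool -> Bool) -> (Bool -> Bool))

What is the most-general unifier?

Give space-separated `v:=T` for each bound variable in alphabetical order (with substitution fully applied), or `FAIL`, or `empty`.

Answer: FAIL

Derivation:
step 1: unify Int ~ ((b -> c) -> (a -> a))  [subst: {-} | 2 pending]
  clash: Int vs ((b -> c) -> (a -> a))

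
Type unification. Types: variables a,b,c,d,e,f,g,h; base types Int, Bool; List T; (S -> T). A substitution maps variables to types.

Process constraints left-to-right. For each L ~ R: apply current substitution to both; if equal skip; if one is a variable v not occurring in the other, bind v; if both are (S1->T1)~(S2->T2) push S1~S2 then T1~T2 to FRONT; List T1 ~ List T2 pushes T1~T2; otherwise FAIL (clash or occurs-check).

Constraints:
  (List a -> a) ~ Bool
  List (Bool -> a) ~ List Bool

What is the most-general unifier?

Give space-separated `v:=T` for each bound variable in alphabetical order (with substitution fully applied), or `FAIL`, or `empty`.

step 1: unify (List a -> a) ~ Bool  [subst: {-} | 1 pending]
  clash: (List a -> a) vs Bool

Answer: FAIL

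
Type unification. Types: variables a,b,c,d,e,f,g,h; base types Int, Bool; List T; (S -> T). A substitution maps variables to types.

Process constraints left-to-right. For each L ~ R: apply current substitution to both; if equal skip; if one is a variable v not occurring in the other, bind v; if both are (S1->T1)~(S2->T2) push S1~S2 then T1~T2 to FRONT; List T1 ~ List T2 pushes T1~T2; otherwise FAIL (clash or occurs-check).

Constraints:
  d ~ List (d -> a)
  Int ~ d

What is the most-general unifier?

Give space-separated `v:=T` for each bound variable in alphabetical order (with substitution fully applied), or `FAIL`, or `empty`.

step 1: unify d ~ List (d -> a)  [subst: {-} | 1 pending]
  occurs-check fail: d in List (d -> a)

Answer: FAIL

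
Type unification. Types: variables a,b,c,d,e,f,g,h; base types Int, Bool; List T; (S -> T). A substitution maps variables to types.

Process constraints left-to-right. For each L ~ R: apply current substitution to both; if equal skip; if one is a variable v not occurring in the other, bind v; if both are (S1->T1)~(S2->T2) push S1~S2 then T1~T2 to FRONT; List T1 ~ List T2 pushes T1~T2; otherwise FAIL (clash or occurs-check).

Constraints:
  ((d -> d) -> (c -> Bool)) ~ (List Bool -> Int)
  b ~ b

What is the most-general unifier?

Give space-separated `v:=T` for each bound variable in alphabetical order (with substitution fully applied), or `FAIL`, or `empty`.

Answer: FAIL

Derivation:
step 1: unify ((d -> d) -> (c -> Bool)) ~ (List Bool -> Int)  [subst: {-} | 1 pending]
  -> decompose arrow: push (d -> d)~List Bool, (c -> Bool)~Int
step 2: unify (d -> d) ~ List Bool  [subst: {-} | 2 pending]
  clash: (d -> d) vs List Bool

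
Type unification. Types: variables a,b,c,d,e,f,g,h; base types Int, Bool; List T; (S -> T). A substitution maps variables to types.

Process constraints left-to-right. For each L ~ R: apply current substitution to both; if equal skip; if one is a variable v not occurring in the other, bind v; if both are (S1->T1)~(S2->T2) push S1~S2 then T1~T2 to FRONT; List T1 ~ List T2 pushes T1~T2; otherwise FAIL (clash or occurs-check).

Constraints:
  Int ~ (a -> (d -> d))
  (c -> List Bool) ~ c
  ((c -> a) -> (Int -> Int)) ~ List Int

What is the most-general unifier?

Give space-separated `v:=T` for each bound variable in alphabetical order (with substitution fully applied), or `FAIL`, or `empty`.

Answer: FAIL

Derivation:
step 1: unify Int ~ (a -> (d -> d))  [subst: {-} | 2 pending]
  clash: Int vs (a -> (d -> d))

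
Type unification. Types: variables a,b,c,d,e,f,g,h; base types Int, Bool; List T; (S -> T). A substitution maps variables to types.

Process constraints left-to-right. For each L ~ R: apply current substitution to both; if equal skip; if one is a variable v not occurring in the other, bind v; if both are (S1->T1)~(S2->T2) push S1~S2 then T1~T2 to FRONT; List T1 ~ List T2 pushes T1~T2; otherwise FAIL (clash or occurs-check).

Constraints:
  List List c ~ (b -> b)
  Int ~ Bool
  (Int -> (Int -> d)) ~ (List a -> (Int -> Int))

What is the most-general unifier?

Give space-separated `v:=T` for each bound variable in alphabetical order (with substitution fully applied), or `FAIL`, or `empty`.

step 1: unify List List c ~ (b -> b)  [subst: {-} | 2 pending]
  clash: List List c vs (b -> b)

Answer: FAIL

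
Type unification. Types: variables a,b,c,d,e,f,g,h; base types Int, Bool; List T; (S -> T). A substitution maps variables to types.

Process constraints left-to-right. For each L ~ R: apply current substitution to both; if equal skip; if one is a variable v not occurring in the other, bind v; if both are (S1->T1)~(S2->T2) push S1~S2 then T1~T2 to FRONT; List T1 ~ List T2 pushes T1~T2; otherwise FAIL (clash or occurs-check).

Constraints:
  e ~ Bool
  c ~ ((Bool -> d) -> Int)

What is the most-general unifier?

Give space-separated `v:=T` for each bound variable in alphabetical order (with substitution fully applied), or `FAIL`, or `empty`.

step 1: unify e ~ Bool  [subst: {-} | 1 pending]
  bind e := Bool
step 2: unify c ~ ((Bool -> d) -> Int)  [subst: {e:=Bool} | 0 pending]
  bind c := ((Bool -> d) -> Int)

Answer: c:=((Bool -> d) -> Int) e:=Bool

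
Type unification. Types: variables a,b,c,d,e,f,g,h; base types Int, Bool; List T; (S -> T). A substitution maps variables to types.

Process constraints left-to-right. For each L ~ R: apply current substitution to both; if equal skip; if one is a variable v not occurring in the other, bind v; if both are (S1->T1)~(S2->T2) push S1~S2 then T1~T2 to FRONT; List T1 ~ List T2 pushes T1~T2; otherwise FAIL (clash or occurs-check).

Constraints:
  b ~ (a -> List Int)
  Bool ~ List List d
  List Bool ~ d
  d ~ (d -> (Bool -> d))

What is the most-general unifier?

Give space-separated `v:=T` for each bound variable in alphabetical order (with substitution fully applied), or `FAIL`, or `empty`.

step 1: unify b ~ (a -> List Int)  [subst: {-} | 3 pending]
  bind b := (a -> List Int)
step 2: unify Bool ~ List List d  [subst: {b:=(a -> List Int)} | 2 pending]
  clash: Bool vs List List d

Answer: FAIL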